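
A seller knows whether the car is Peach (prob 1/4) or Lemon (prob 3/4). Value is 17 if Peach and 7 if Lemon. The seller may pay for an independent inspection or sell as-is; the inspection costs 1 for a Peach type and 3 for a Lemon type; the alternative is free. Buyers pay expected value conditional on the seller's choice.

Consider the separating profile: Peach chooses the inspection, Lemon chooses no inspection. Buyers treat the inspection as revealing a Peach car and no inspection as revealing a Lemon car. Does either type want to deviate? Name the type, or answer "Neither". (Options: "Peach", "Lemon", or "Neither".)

The inspection pays 17; no inspection pays 7.
Peach: assigned the inspection, nets 17 − 1 = 16; deviating to no inspection nets 7.
Lemon: assigned no inspection, nets 7; deviating to the inspection nets 17 − 3 = 14.
The Lemon type gains 7 by deviating.

Lemon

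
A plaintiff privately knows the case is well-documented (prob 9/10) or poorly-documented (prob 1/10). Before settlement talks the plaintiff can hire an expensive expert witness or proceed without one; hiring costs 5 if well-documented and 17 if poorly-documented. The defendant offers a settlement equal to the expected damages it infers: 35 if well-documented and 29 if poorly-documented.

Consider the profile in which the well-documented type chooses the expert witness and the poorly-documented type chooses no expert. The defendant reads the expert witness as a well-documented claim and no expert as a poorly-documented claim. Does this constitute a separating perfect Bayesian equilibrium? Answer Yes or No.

Yes

Under these beliefs, the expert witness earns settlement 35 and no expert earns settlement 29.
well-documented: the expert witness nets 35 − 5 = 30; no expert nets 29. well-documented prefers the expert witness.
poorly-documented: the expert witness nets 35 − 17 = 18; no expert nets 29. poorly-documented prefers no expert.
Neither type deviates, so the separating profile is an equilibrium.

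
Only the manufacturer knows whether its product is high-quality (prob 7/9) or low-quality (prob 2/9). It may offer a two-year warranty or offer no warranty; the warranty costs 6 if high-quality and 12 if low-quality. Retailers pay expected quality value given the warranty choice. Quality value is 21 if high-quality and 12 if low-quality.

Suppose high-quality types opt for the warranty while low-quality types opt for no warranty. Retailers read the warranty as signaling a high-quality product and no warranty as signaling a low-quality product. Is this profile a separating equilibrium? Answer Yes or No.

Under these beliefs, the warranty earns price 21 and no warranty earns price 12.
high-quality: the warranty nets 21 − 6 = 15; no warranty nets 12. high-quality prefers the warranty.
low-quality: the warranty nets 21 − 12 = 9; no warranty nets 12. low-quality prefers no warranty.
Neither type deviates, so the separating profile is an equilibrium.

Yes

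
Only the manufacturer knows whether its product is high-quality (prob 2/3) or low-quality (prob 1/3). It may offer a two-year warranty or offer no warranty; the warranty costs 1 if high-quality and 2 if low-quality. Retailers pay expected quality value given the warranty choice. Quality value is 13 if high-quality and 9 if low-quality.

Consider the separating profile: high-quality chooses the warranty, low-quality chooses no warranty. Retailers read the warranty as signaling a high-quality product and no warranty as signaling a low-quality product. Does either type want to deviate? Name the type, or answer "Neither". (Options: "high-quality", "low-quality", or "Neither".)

The warranty pays 13; no warranty pays 9.
high-quality: assigned the warranty, nets 13 − 1 = 12; deviating to no warranty nets 9.
low-quality: assigned no warranty, nets 9; deviating to the warranty nets 13 − 2 = 11.
The low-quality type gains 2 by deviating.

low-quality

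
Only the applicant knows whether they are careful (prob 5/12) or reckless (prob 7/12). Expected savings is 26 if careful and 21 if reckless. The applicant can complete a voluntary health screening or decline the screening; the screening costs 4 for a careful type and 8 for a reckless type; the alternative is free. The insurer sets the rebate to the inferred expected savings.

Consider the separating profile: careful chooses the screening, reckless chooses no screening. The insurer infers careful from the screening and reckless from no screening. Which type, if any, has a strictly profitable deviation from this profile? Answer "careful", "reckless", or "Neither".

Neither

The screening pays 26; no screening pays 21.
careful: assigned the screening, nets 26 − 4 = 22; deviating to no screening nets 21.
reckless: assigned no screening, nets 21; deviating to the screening nets 26 − 8 = 18.
Both types strictly prefer their assigned action; no profitable deviation.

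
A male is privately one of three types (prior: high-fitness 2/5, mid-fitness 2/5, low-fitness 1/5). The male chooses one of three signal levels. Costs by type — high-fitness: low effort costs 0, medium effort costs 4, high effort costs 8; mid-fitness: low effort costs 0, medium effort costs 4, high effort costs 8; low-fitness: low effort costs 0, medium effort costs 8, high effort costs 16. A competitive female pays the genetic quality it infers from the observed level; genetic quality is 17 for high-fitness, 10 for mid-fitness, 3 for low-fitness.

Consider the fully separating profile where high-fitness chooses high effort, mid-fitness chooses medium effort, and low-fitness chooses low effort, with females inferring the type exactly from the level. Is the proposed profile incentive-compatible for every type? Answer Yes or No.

Separating mating payoffs: high effort → 17, medium effort → 10, low effort → 3.
high-fitness (assigned high effort): low effort: 3 − 0 = 3; medium effort: 10 − 4 = 6; high effort: 17 − 8 = 9. high-fitness stays.
mid-fitness (assigned medium effort): low effort: 3 − 0 = 3; medium effort: 10 − 4 = 6; high effort: 17 − 8 = 9. mid-fitness prefers high effort.
low-fitness (assigned low effort): low effort: 3 − 0 = 3; medium effort: 10 − 8 = 2; high effort: 17 − 16 = 1. low-fitness stays.
At least one type deviates; the separating profile fails.

No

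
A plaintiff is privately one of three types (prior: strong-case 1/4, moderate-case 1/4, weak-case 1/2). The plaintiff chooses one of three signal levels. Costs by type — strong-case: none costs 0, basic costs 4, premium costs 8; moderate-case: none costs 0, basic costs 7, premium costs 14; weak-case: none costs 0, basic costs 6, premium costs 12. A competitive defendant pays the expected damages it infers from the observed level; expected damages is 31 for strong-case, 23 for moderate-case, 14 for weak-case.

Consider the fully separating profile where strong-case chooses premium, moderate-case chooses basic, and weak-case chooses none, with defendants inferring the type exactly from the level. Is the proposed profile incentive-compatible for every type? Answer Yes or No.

Separating settlements: premium → 31, basic → 23, none → 14.
strong-case (assigned premium): none: 14 − 0 = 14; basic: 23 − 4 = 19; premium: 31 − 8 = 23. strong-case stays.
moderate-case (assigned basic): none: 14 − 0 = 14; basic: 23 − 7 = 16; premium: 31 − 14 = 17. moderate-case prefers premium.
weak-case (assigned none): none: 14 − 0 = 14; basic: 23 − 6 = 17; premium: 31 − 12 = 19. weak-case prefers premium.
At least one type deviates; the separating profile fails.

No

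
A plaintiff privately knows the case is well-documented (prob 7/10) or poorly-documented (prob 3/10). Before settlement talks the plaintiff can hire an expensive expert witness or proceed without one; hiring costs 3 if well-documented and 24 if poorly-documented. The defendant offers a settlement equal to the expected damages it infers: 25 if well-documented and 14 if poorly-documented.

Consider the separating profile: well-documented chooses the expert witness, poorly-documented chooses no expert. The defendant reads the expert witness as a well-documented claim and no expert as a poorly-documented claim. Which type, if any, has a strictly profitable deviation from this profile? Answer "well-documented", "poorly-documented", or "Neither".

Neither

The expert witness pays 25; no expert pays 14.
well-documented: assigned the expert witness, nets 25 − 3 = 22; deviating to no expert nets 14.
poorly-documented: assigned no expert, nets 14; deviating to the expert witness nets 25 − 24 = 1.
Both types strictly prefer their assigned action; no profitable deviation.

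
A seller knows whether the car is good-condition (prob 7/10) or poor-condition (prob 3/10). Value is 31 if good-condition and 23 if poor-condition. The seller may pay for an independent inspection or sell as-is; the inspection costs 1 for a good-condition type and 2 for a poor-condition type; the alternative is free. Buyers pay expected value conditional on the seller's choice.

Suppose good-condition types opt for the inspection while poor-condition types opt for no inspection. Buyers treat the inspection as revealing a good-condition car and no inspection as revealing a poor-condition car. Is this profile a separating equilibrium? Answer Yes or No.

Under these beliefs, the inspection earns price 31 and no inspection earns price 23.
good-condition: the inspection nets 31 − 1 = 30; no inspection nets 23. good-condition prefers the inspection.
poor-condition: the inspection nets 31 − 2 = 29; no inspection nets 23. poor-condition would deviate to the inspection.
poor-condition has a profitable deviation, so the profile is not an equilibrium.

No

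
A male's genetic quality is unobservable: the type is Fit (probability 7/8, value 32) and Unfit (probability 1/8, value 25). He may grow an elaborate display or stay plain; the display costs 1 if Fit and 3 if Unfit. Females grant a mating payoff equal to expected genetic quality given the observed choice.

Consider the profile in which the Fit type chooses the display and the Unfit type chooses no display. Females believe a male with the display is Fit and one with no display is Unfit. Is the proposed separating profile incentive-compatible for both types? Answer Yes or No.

Under these beliefs, the display earns mating payoff 32 and no display earns mating payoff 25.
Fit: the display nets 32 − 1 = 31; no display nets 25. Fit prefers the display.
Unfit: the display nets 32 − 3 = 29; no display nets 25. Unfit would deviate to the display.
Unfit has a profitable deviation, so the profile is not an equilibrium.

No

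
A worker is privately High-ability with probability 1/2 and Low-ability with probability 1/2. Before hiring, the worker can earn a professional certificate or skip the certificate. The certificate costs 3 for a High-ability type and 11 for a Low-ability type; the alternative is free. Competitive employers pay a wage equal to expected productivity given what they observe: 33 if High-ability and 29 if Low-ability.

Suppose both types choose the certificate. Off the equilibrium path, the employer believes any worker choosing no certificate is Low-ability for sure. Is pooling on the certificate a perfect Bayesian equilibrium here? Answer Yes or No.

On path, the employer holds the prior and pays 1/2·33 + 1/2·29 = 31. Off path (no certificate), believing Low-ability, it pays 29.
High-ability: the certificate nets 31 − 3 = 28; no certificate nets 29. High-ability would deviate.
Low-ability: the certificate nets 31 − 11 = 20; no certificate nets 29. Low-ability would deviate.
A type deviates, so pooling fails.

No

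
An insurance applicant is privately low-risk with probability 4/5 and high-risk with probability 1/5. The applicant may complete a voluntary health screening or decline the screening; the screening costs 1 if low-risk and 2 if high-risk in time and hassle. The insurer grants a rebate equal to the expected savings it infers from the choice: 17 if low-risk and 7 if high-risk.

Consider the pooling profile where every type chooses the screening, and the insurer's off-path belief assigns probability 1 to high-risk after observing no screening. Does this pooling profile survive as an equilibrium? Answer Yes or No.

Yes

On path, the insurer holds the prior and pays 4/5·17 + 1/5·7 = 15. Off path (no screening), believing high-risk, it pays 7.
low-risk: the screening nets 15 − 1 = 14; no screening nets 7. low-risk stays.
high-risk: the screening nets 15 − 2 = 13; no screening nets 7. high-risk stays.
No type deviates, so pooling is sustained.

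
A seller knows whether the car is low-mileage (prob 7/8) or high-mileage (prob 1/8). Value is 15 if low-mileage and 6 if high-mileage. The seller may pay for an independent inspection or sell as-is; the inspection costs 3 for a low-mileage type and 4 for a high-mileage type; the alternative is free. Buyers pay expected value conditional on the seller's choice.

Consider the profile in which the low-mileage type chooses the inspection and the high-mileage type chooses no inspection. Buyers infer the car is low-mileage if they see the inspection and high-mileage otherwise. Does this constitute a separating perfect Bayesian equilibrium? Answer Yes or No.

Under these beliefs, the inspection earns price 15 and no inspection earns price 6.
low-mileage: the inspection nets 15 − 3 = 12; no inspection nets 6. low-mileage prefers the inspection.
high-mileage: the inspection nets 15 − 4 = 11; no inspection nets 6. high-mileage would deviate to the inspection.
high-mileage has a profitable deviation, so the profile is not an equilibrium.

No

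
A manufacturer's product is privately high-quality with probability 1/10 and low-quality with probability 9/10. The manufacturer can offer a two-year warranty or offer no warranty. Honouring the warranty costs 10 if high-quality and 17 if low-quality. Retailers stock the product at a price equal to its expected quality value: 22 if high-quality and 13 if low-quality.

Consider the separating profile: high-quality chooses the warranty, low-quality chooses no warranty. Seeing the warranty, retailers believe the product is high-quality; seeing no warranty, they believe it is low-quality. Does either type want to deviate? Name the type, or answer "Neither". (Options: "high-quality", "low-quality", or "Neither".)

high-quality

The warranty pays 22; no warranty pays 13.
high-quality: assigned the warranty, nets 22 − 10 = 12; deviating to no warranty nets 13.
low-quality: assigned no warranty, nets 13; deviating to the warranty nets 22 − 17 = 5.
The high-quality type gains 1 by deviating.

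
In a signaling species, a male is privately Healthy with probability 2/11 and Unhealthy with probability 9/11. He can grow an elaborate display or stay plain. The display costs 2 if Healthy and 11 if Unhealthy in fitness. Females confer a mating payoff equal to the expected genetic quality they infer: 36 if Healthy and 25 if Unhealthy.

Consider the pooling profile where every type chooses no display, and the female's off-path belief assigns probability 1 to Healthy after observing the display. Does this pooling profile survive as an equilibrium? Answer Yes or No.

On path, the female holds the prior and pays 2/11·36 + 9/11·25 = 27. Off path (the display), believing Healthy, it pays 36.
Healthy: no display nets 27; the display nets 36 − 2 = 34. Healthy would deviate.
Unhealthy: no display nets 27; the display nets 36 − 11 = 25. Unhealthy stays.
A type deviates, so pooling fails.

No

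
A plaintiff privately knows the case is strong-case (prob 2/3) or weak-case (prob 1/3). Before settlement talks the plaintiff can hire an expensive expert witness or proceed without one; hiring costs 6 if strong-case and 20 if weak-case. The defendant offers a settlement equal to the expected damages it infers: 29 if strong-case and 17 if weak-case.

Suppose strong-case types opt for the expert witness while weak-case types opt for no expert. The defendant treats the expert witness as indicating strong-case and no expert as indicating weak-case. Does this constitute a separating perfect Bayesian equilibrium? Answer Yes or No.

Under these beliefs, the expert witness earns settlement 29 and no expert earns settlement 17.
strong-case: the expert witness nets 29 − 6 = 23; no expert nets 17. strong-case prefers the expert witness.
weak-case: the expert witness nets 29 − 20 = 9; no expert nets 17. weak-case prefers no expert.
Neither type deviates, so the separating profile is an equilibrium.

Yes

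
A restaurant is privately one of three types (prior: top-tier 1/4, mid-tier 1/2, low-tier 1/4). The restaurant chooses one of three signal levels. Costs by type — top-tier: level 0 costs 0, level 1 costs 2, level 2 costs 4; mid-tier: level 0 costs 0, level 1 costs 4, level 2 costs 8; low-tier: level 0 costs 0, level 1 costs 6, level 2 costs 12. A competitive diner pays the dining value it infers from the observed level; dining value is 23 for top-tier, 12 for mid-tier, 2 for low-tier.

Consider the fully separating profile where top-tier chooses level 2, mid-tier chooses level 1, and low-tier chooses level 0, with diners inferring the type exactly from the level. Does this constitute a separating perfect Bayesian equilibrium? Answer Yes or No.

Separating price premiums: level 2 → 23, level 1 → 12, level 0 → 2.
top-tier (assigned level 2): level 0: 2 − 0 = 2; level 1: 12 − 2 = 10; level 2: 23 − 4 = 19. top-tier stays.
mid-tier (assigned level 1): level 0: 2 − 0 = 2; level 1: 12 − 4 = 8; level 2: 23 − 8 = 15. mid-tier prefers level 2.
low-tier (assigned level 0): level 0: 2 − 0 = 2; level 1: 12 − 6 = 6; level 2: 23 − 12 = 11. low-tier prefers level 2.
At least one type deviates; the separating profile fails.

No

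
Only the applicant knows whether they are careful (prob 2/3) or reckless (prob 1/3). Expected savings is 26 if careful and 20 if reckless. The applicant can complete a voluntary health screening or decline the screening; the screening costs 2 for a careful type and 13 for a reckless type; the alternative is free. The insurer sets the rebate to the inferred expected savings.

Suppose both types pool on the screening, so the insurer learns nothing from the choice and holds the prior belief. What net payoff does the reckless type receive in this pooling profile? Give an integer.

11

Pooled rebate = 2/3·26 + 1/3·20 = 24.
reckless pays cost 13 for the screening, so net payoff = 24 − 13 = 11.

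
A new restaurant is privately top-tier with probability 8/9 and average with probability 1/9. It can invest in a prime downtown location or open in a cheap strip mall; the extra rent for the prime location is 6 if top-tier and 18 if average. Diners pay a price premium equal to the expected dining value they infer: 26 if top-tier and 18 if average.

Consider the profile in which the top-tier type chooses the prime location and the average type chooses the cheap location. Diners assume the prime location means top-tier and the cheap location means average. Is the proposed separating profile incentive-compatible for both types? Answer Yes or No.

Under these beliefs, the prime location earns price premium 26 and the cheap location earns price premium 18.
top-tier: the prime location nets 26 − 6 = 20; the cheap location nets 18. top-tier prefers the prime location.
average: the prime location nets 26 − 18 = 8; the cheap location nets 18. average prefers the cheap location.
Neither type deviates, so the separating profile is an equilibrium.

Yes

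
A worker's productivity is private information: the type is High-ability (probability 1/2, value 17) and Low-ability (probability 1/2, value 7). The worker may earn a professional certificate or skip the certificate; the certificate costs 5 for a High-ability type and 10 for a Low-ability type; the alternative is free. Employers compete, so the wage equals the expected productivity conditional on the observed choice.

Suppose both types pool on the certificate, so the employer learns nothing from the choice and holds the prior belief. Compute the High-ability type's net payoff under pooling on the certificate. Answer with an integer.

Pooled wage = 1/2·17 + 1/2·7 = 12.
High-ability pays cost 5 for the certificate, so net payoff = 12 − 5 = 7.

7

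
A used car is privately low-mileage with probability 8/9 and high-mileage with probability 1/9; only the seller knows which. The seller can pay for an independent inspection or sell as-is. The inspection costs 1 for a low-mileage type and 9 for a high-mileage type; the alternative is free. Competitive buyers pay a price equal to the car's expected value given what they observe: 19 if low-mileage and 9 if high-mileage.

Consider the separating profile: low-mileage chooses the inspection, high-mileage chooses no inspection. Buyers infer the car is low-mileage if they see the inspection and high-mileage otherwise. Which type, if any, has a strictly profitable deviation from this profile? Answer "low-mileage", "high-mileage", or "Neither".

The inspection pays 19; no inspection pays 9.
low-mileage: assigned the inspection, nets 19 − 1 = 18; deviating to no inspection nets 9.
high-mileage: assigned no inspection, nets 9; deviating to the inspection nets 19 − 9 = 10.
The high-mileage type gains 1 by deviating.

high-mileage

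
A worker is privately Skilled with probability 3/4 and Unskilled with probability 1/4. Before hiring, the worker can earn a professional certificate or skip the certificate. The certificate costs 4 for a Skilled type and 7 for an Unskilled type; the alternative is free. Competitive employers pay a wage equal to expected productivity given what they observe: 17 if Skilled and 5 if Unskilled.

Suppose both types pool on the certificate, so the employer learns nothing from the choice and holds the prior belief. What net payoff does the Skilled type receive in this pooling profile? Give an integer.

10

Pooled wage = 3/4·17 + 1/4·5 = 14.
Skilled pays cost 4 for the certificate, so net payoff = 14 − 4 = 10.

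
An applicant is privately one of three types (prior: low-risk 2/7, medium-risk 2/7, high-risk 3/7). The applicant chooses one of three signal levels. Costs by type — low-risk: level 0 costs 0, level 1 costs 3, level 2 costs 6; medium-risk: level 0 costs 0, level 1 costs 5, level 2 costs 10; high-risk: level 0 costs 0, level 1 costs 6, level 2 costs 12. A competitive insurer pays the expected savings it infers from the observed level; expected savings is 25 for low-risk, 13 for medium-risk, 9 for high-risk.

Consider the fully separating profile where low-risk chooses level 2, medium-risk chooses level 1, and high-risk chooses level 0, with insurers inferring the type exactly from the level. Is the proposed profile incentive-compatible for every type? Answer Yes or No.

No

Separating rebates: level 2 → 25, level 1 → 13, level 0 → 9.
low-risk (assigned level 2): level 0: 9 − 0 = 9; level 1: 13 − 3 = 10; level 2: 25 − 6 = 19. low-risk stays.
medium-risk (assigned level 1): level 0: 9 − 0 = 9; level 1: 13 − 5 = 8; level 2: 25 − 10 = 15. medium-risk prefers level 2.
high-risk (assigned level 0): level 0: 9 − 0 = 9; level 1: 13 − 6 = 7; level 2: 25 − 12 = 13. high-risk prefers level 2.
At least one type deviates; the separating profile fails.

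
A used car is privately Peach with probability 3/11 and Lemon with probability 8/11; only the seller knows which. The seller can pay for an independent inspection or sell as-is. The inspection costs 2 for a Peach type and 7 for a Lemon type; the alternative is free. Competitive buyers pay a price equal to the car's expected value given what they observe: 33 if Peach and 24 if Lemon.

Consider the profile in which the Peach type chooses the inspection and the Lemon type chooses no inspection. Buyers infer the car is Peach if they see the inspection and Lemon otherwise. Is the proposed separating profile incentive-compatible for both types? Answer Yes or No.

Under these beliefs, the inspection earns price 33 and no inspection earns price 24.
Peach: the inspection nets 33 − 2 = 31; no inspection nets 24. Peach prefers the inspection.
Lemon: the inspection nets 33 − 7 = 26; no inspection nets 24. Lemon would deviate to the inspection.
Lemon has a profitable deviation, so the profile is not an equilibrium.

No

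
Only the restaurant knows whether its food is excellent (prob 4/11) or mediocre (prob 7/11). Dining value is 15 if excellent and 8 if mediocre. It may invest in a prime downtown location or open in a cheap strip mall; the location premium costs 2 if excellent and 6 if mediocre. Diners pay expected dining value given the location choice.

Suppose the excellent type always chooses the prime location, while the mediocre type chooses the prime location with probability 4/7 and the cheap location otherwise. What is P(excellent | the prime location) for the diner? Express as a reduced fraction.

1/2

P(the prime location) = (4/11)·1 + (7/11)·(4/7) = 8/11.
By Bayes' rule, P(excellent | the prime location) = (4/11) / (8/11) = 1/2.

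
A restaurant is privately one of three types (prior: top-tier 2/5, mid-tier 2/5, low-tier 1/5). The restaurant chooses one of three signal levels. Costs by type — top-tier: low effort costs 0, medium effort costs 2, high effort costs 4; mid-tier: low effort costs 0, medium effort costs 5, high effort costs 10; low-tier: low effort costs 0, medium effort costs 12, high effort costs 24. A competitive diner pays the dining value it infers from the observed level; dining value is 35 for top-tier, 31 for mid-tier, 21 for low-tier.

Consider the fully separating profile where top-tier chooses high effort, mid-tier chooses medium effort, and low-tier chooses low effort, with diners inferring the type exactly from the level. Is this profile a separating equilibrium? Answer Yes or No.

Separating price premiums: high effort → 35, medium effort → 31, low effort → 21.
top-tier (assigned high effort): low effort: 21 − 0 = 21; medium effort: 31 − 2 = 29; high effort: 35 − 4 = 31. top-tier stays.
mid-tier (assigned medium effort): low effort: 21 − 0 = 21; medium effort: 31 − 5 = 26; high effort: 35 − 10 = 25. mid-tier stays.
low-tier (assigned low effort): low effort: 21 − 0 = 21; medium effort: 31 − 12 = 19; high effort: 35 − 24 = 11. low-tier stays.
Every type prefers its assigned level; separation holds.

Yes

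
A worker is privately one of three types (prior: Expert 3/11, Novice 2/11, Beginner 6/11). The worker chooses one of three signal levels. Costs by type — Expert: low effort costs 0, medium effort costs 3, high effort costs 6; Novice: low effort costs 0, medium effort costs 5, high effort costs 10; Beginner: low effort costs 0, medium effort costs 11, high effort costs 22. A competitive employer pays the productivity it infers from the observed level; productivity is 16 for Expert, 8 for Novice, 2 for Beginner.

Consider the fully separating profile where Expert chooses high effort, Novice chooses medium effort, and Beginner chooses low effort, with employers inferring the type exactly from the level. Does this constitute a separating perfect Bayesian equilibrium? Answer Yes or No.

No

Separating wages: high effort → 16, medium effort → 8, low effort → 2.
Expert (assigned high effort): low effort: 2 − 0 = 2; medium effort: 8 − 3 = 5; high effort: 16 − 6 = 10. Expert stays.
Novice (assigned medium effort): low effort: 2 − 0 = 2; medium effort: 8 − 5 = 3; high effort: 16 − 10 = 6. Novice prefers high effort.
Beginner (assigned low effort): low effort: 2 − 0 = 2; medium effort: 8 − 11 = -3; high effort: 16 − 22 = -6. Beginner stays.
At least one type deviates; the separating profile fails.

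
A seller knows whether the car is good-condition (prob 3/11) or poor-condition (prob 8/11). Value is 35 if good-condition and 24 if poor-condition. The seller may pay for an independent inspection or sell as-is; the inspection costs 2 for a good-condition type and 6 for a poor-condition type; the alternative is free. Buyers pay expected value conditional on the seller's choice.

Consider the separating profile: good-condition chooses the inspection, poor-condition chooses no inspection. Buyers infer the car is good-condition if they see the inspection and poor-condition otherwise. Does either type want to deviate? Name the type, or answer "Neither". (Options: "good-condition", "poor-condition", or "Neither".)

poor-condition

The inspection pays 35; no inspection pays 24.
good-condition: assigned the inspection, nets 35 − 2 = 33; deviating to no inspection nets 24.
poor-condition: assigned no inspection, nets 24; deviating to the inspection nets 35 − 6 = 29.
The poor-condition type gains 5 by deviating.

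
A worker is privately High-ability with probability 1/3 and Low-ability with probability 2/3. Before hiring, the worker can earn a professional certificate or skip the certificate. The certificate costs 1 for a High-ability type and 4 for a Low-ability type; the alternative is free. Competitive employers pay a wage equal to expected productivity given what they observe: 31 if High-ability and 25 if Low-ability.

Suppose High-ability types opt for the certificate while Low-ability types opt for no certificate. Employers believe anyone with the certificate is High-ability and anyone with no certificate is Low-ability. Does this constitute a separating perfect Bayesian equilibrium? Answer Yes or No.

Under these beliefs, the certificate earns wage 31 and no certificate earns wage 25.
High-ability: the certificate nets 31 − 1 = 30; no certificate nets 25. High-ability prefers the certificate.
Low-ability: the certificate nets 31 − 4 = 27; no certificate nets 25. Low-ability would deviate to the certificate.
Low-ability has a profitable deviation, so the profile is not an equilibrium.

No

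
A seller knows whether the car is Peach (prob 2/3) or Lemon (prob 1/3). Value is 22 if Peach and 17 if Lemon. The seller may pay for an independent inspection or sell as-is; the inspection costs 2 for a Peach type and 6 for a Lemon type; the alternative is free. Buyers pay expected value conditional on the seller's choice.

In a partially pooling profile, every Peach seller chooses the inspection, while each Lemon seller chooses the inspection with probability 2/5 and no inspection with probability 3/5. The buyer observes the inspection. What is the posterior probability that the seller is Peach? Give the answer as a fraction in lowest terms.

5/6

P(the inspection) = (2/3)·1 + (1/3)·(2/5) = 4/5.
By Bayes' rule, P(Peach | the inspection) = (2/3) / (4/5) = 5/6.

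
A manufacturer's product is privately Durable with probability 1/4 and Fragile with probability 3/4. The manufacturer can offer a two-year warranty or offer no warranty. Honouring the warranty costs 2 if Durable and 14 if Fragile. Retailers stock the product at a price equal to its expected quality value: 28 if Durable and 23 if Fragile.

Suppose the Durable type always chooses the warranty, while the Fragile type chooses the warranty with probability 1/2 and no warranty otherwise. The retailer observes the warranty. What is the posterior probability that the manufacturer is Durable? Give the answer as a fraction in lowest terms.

2/5

P(the warranty) = (1/4)·1 + (3/4)·(1/2) = 5/8.
By Bayes' rule, P(Durable | the warranty) = (1/4) / (5/8) = 2/5.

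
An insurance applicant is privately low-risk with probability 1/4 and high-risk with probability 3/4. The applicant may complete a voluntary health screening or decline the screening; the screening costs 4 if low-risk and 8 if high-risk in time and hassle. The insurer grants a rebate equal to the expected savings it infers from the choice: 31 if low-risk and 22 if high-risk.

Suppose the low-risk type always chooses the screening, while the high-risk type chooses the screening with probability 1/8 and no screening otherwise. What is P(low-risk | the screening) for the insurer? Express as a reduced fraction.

P(the screening) = (1/4)·1 + (3/4)·(1/8) = 11/32.
By Bayes' rule, P(low-risk | the screening) = (1/4) / (11/32) = 8/11.

8/11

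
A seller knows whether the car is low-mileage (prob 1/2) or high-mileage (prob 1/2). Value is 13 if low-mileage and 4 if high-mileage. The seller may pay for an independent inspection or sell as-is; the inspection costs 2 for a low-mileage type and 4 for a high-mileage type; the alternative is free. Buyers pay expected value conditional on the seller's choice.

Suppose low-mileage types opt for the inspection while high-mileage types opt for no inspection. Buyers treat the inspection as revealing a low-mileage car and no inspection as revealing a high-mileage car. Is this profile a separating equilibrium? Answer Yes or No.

Under these beliefs, the inspection earns price 13 and no inspection earns price 4.
low-mileage: the inspection nets 13 − 2 = 11; no inspection nets 4. low-mileage prefers the inspection.
high-mileage: the inspection nets 13 − 4 = 9; no inspection nets 4. high-mileage would deviate to the inspection.
high-mileage has a profitable deviation, so the profile is not an equilibrium.

No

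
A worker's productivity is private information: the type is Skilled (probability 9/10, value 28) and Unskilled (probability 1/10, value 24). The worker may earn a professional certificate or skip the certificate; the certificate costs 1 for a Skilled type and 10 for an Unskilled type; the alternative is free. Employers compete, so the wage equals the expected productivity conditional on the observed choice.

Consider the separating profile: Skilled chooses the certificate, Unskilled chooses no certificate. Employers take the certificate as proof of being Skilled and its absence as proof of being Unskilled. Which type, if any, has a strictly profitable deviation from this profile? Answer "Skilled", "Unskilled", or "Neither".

Neither

The certificate pays 28; no certificate pays 24.
Skilled: assigned the certificate, nets 28 − 1 = 27; deviating to no certificate nets 24.
Unskilled: assigned no certificate, nets 24; deviating to the certificate nets 28 − 10 = 18.
Both types strictly prefer their assigned action; no profitable deviation.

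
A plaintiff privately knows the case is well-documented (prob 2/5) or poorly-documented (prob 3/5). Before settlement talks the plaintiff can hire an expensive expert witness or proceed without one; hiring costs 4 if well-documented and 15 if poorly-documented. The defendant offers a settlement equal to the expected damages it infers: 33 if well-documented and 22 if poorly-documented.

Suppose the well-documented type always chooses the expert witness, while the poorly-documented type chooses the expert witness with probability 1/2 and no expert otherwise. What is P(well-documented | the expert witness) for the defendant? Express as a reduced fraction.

4/7

P(the expert witness) = (2/5)·1 + (3/5)·(1/2) = 7/10.
By Bayes' rule, P(well-documented | the expert witness) = (2/5) / (7/10) = 4/7.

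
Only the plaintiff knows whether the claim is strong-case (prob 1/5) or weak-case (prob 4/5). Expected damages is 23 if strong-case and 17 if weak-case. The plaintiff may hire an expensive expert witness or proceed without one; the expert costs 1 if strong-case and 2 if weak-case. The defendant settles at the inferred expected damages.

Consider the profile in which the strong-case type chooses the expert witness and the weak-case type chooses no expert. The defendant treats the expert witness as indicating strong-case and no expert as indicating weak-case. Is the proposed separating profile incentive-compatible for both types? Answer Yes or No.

No

Under these beliefs, the expert witness earns settlement 23 and no expert earns settlement 17.
strong-case: the expert witness nets 23 − 1 = 22; no expert nets 17. strong-case prefers the expert witness.
weak-case: the expert witness nets 23 − 2 = 21; no expert nets 17. weak-case would deviate to the expert witness.
weak-case has a profitable deviation, so the profile is not an equilibrium.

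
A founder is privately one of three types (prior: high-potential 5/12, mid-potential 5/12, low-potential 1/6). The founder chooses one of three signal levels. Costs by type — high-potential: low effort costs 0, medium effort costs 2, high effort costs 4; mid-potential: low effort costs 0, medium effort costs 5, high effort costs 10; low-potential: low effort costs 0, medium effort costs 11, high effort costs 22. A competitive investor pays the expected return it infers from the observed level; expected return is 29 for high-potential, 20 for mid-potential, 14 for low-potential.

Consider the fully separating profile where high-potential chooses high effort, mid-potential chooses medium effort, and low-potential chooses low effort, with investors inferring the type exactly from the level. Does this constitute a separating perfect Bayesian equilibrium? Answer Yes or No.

Separating valuations: high effort → 29, medium effort → 20, low effort → 14.
high-potential (assigned high effort): low effort: 14 − 0 = 14; medium effort: 20 − 2 = 18; high effort: 29 − 4 = 25. high-potential stays.
mid-potential (assigned medium effort): low effort: 14 − 0 = 14; medium effort: 20 − 5 = 15; high effort: 29 − 10 = 19. mid-potential prefers high effort.
low-potential (assigned low effort): low effort: 14 − 0 = 14; medium effort: 20 − 11 = 9; high effort: 29 − 22 = 7. low-potential stays.
At least one type deviates; the separating profile fails.

No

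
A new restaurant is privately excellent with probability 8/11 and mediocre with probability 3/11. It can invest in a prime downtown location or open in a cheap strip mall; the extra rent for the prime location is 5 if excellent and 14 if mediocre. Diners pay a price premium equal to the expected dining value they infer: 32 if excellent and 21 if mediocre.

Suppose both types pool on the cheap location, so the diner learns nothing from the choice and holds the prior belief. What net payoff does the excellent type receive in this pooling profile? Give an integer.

29

Pooled price premium = 8/11·32 + 3/11·21 = 29.
excellent pays no cost for the cheap location, so net payoff = 29.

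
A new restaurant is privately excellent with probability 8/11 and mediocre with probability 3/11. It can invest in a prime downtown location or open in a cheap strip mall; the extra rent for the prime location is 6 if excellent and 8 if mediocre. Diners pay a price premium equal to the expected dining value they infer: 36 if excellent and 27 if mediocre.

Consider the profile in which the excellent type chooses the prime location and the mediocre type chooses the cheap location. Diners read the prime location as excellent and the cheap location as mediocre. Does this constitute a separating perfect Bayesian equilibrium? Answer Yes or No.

Under these beliefs, the prime location earns price premium 36 and the cheap location earns price premium 27.
excellent: the prime location nets 36 − 6 = 30; the cheap location nets 27. excellent prefers the prime location.
mediocre: the prime location nets 36 − 8 = 28; the cheap location nets 27. mediocre would deviate to the prime location.
mediocre has a profitable deviation, so the profile is not an equilibrium.

No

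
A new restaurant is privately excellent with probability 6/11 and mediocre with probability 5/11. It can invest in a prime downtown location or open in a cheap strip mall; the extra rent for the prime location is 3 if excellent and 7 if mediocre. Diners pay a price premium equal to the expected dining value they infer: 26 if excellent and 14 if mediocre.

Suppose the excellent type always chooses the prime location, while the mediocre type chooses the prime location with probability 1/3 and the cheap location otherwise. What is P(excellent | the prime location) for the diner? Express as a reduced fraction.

18/23

P(the prime location) = (6/11)·1 + (5/11)·(1/3) = 23/33.
By Bayes' rule, P(excellent | the prime location) = (6/11) / (23/33) = 18/23.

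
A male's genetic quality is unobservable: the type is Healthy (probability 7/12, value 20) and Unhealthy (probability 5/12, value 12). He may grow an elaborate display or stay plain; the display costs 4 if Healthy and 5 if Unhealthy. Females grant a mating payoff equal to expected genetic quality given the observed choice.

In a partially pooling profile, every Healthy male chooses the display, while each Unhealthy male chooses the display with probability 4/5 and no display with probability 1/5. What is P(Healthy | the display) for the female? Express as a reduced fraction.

P(the display) = (7/12)·1 + (5/12)·(4/5) = 11/12.
By Bayes' rule, P(Healthy | the display) = (7/12) / (11/12) = 7/11.

7/11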